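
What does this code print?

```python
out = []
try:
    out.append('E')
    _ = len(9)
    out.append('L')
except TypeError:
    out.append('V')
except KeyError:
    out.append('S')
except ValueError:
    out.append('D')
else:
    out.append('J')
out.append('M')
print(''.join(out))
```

Execution trace: 'E' (try body) → 'V' (except TypeError) → 'M' (after the try/except). Output: EVM

Answer: EVM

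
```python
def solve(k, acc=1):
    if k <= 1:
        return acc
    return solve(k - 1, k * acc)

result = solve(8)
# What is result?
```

Accumulator trace (n, acc): (8, 1) -> (7, 8) -> (6, 56) -> (5, 336) -> (4, 1680) -> (3, 6720) -> (2, 20160) -> (1, 40320) -> return 40320

Answer: 40320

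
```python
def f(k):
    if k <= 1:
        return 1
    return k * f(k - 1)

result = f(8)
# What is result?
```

f(8) = 8 * 7 * 6 * 5 * 4 * 3 * 2 * 1 = 40320

Answer: 40320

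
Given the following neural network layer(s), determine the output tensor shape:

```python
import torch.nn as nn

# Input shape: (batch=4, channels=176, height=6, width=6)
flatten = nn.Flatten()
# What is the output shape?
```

Input: (4, 176, 6, 6) -> Output: (4, 6336)

Answer: (4, 6336)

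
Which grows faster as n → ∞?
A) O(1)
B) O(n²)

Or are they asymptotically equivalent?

O(1) vs O(n²): Higher order terms dominate.

Answer: B) O(n²) grows faster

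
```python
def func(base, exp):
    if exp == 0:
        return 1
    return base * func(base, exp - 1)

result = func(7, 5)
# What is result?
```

func(7, 5) = 7 * 7 * 7 * 7 * 7 = 16807

Answer: 16807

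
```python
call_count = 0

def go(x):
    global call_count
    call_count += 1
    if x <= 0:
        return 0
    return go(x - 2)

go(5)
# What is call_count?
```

Linear recursion stepping by 2: 4 calls from x=5 down to ≤0.

Answer: 4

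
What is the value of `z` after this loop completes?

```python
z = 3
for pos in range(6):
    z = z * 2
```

Multiply by 2, 6 times: 3 * 2^6 = 192
`z` takes the values: 3 → 6 → 12 → 24 → 48 → 96 → 192

Answer: 192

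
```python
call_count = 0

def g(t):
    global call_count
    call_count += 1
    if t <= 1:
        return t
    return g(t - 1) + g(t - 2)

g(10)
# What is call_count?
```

Calls(t) = 1 + Calls(t-1) + Calls(t-2); Calls(0)=Calls(1)=1. For t=10 this gives 177.

Answer: 177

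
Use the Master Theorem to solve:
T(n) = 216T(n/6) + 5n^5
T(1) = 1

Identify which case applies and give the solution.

a=216, b=6, f(n)=5n^5. log_6(216) = 3. Since c=5 > 3 and the regularity condition holds (216(n/6)^5 = (216/6^5)n^5 with 216/6^5 < 1), Case 3 applies: T(n) = Θ(f(n)) = O(n^5).

Answer: O(n^5) - Case 3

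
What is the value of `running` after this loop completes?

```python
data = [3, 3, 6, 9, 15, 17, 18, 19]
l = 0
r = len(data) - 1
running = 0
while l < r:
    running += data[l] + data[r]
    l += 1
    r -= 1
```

Sum of pairs from ends
`running` takes the values: 0 → 22 → 43 → 66 → 90

Answer: 90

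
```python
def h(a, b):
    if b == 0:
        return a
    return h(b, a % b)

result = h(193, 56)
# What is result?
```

h(193, 56) -> h(56, 25) -> h(25, 6) -> h(6, 1) -> h(1, 0) -> 1

Answer: 1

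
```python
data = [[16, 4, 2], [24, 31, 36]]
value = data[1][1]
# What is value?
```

Trace:
`data = [[16, 4, 2], [24, 31, 36]]` → data = [[16, 4, 2], [24, 31, 36]]
`value = data[1][1]` → value = 31
So value = 31

Answer: 31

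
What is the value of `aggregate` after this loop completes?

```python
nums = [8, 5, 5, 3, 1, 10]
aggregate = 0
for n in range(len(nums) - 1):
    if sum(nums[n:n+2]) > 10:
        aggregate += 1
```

Count windows with sum > 10
`aggregate` takes the values: 0 → 1 → 2

Answer: 2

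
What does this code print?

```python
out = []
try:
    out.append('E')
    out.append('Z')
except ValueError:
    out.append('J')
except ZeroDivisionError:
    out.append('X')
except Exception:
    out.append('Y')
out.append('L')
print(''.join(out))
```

Execution trace: 'E' (try body) → 'Z' (try body, no exception) → 'L' (after the try/except). Output: EZL

Answer: EZL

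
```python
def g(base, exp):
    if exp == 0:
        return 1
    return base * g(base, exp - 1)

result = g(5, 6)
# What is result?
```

g(5, 6) = 5 * 5 * 5 * 5 * 5 * 5 = 15625

Answer: 15625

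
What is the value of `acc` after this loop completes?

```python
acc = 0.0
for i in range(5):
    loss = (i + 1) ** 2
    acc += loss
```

Sum of squared losses 1² + 2² + ... + 5²
`acc` takes the values: 0.0 → 1.0 → 5.0 → 14.0 → 30.0 → 55.0

Answer: 55.0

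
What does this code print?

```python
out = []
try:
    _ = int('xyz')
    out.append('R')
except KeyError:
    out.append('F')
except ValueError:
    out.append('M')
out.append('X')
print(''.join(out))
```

Execution trace: 'M' (except ValueError) → 'X' (after the try/except). Output: MX

Answer: MX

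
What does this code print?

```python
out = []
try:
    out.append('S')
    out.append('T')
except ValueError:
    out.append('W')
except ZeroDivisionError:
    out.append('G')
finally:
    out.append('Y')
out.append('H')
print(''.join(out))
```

Execution trace: 'S' (try body) → 'T' (try body, no exception) → 'Y' (finally) → 'H' (after the try/except). Output: STYH

Answer: STYH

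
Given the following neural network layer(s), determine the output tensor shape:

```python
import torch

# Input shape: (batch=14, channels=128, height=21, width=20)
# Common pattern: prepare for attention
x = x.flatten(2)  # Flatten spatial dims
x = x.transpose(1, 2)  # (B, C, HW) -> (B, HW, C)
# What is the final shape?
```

Input: (14, 128, 21, 20) -> after flatten(2): (14, 128, 420) -> Output: (14, 420, 128)

Answer: (14, 420, 128)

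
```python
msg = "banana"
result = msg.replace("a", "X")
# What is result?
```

Trace:
`msg = "banana"` → msg = 'banana'
`result = msg.replace("a", "X")` → result = 'bXnXnX'
So result = 'bXnXnX'

Answer: 'bXnXnX'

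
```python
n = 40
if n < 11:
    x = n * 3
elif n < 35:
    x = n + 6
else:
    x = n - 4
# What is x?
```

Trace:
`n = 40` → n = 40
`if n < 11: ...` → n < 11 is False, n < 35 is False, take else branch → x = 36
So x = 36

Answer: 36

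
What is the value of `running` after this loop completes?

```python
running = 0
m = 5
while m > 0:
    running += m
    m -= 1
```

Sum 5 down to 1
`running` takes the values: 0 → 5 → 9 → 12 → 14 → 15

Answer: 15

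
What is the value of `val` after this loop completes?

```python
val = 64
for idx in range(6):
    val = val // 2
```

Halve 6 times: 64 // 2^6 = 1
`val` takes the values: 64 → 32 → 16 → 8 → 4 → 2 → 1

Answer: 1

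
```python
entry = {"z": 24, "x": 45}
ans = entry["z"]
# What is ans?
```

Trace:
`entry = {"z": 24, "x": 45}` → entry = {'z': 24, 'x': 45}
`ans = entry["z"]` → ans = 24
So ans = 24

Answer: 24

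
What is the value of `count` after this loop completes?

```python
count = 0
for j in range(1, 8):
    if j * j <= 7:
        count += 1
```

Count numbers where j² ≤ 7
`count` takes the values: 0 → 1 → 2

Answer: 2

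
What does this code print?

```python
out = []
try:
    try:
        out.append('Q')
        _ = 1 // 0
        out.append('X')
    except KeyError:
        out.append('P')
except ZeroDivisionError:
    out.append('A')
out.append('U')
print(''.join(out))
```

Execution trace: 'Q' (try body) → 'A' (outer except ZeroDivisionError) → 'U' (after the try/except). Output: QAU

Answer: QAU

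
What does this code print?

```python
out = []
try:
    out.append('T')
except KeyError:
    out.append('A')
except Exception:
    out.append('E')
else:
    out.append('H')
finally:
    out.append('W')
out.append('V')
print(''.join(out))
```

Execution trace: 'T' (try body, no exception) → 'H' (else) → 'W' (finally) → 'V' (after the try/except). Output: THWV

Answer: THWV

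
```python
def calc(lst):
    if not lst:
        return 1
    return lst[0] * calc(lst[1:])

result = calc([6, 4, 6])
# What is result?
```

Product over [6, 4, 6] = 6 * 4 * 6 = 144

Answer: 144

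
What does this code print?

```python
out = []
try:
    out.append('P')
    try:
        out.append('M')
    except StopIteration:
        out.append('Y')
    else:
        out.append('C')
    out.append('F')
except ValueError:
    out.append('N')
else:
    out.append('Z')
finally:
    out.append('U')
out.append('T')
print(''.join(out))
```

Execution trace: 'P' (try body) → 'M' (inner try body, no exception) → 'C' (inner else) → 'F' (try body, no exception) → 'Z' (else) → 'U' (finally) → 'T' (after the try/except). Output: PMCFZUT

Answer: PMCFZUT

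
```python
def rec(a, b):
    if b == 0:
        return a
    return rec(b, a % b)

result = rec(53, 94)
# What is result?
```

rec(53, 94) -> rec(94, 53) -> rec(53, 41) -> rec(41, 12) -> rec(12, 5) -> rec(5, 2) -> rec(2, 1) -> rec(1, 0) -> 1

Answer: 1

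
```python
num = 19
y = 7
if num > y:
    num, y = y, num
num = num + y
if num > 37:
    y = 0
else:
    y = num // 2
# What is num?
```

Trace:
`num = 19` → num = 19
`y = 7` → y = 7
`if num > y: ...` → num > y is True → num = 7; y = 19
`num = num + y` → num = 26
`if num > 37: ...` → num > 37 is False, take else branch → y = 13
So num = 26

Answer: 26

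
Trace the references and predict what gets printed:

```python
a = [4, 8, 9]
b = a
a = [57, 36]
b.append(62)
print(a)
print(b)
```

Key concept: rebinding vs mutation: a is rebound to a new list, b still points at the original.
Step by step:
`a = [4, 8, 9]` → a = [4, 8, 9]
`b = a` → b = [4, 8, 9] (same object as a)
`a = [57, 36]` → a = [57, 36]
`b.append(62)` → b = [4, 8, 9, 62]
`print(a)` → prints [57, 36]
`print(b)` → prints [4, 8, 9, 62]

Answer:
[57, 36]
[4, 8, 9, 62]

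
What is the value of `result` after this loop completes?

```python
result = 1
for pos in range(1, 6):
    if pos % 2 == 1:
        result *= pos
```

Product of odd numbers 1 to 5
`result` takes the values: 1 → 3 → 15

Answer: 15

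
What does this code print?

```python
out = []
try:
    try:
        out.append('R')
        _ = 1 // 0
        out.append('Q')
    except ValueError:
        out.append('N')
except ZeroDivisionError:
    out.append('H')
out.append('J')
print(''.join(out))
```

Execution trace: 'R' (try body) → 'H' (outer except ZeroDivisionError) → 'J' (after the try/except). Output: RHJ

Answer: RHJ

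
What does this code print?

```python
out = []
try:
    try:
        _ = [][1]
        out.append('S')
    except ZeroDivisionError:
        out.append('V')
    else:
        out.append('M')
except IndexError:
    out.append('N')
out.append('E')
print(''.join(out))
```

Execution trace: 'N' (outer except IndexError) → 'E' (after the try/except). Output: NE

Answer: NE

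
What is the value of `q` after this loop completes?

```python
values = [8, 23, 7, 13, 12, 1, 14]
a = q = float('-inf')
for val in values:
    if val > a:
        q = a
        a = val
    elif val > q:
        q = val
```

Second largest (with repeats) in [8, 23, 7, 13, 12, 1, 14]
`q` takes the values: -inf → 8 → 13 → 14

Answer: 14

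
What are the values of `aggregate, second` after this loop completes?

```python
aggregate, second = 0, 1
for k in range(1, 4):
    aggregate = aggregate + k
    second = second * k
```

Sum and factorial of 1 to 3
`aggregate, second` takes the values: (0, 1) → (1, 1) → (3, 1) → (3, 2) → (6, 2) → (6, 6)

Answer: 6, 6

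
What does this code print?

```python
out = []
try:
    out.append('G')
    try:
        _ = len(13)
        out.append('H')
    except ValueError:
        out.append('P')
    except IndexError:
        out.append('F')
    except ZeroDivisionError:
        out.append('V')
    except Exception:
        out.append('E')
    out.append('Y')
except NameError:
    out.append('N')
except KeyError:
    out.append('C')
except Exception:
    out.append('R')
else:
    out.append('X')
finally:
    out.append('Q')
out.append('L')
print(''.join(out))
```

Execution trace: 'G' (try body) → 'E' (inner except Exception) → 'Y' (try body, no exception) → 'X' (else) → 'Q' (finally) → 'L' (after the try/except). Output: GEYXQL

Answer: GEYXQL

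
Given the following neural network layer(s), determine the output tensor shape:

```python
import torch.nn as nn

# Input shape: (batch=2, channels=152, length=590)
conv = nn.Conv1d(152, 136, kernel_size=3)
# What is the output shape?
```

Input: (2, 152, 590) -> Output: (2, 136, 588)

Answer: (2, 136, 588)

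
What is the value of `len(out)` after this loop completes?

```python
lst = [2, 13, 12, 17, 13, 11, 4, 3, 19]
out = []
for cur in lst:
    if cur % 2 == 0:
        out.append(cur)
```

Count even numbers in [2, 13, 12, 17, 13, 11, 4, 3, 19]
`out` takes the values: [] → [2] → [2, 12] → [2, 12, 4]
So `len(out)` = 3

Answer: 3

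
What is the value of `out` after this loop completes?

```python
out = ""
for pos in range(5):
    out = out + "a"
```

Repeat 'a' 5 times
`out` takes the values: "" → "a" → "aa" → "aaa" → "aaaa" → "aaaaa"

Answer: "aaaaa"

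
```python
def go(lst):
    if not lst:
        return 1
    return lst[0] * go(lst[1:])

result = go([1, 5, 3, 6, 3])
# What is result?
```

Product over [1, 5, 3, 6, 3] = 1 * 5 * 3 * 6 * 3 = 270

Answer: 270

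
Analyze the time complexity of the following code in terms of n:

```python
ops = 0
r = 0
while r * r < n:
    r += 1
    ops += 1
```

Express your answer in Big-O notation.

Each loop level contributes: √n. Multiplying the contributions gives O(√n).

Answer: O(√n)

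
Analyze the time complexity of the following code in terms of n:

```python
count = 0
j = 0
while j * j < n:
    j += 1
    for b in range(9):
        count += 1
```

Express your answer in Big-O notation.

Each loop level contributes: √n × 1. Multiplying the contributions gives O(√n).

Answer: O(√n)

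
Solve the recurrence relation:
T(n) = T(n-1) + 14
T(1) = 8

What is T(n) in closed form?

Unrolling: T(n) = T(1) + 14·(n-1) = 8 + 14(n-1) = 14n - 6.

Answer: T(n) = 14n - 6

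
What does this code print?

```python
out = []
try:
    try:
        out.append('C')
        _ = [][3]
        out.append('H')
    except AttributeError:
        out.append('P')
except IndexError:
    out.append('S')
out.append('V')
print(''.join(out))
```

Execution trace: 'C' (try body) → 'S' (outer except IndexError) → 'V' (after the try/except). Output: CSV

Answer: CSV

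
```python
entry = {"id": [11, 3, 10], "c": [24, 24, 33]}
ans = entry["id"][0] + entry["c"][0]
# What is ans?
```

Trace:
`entry = {"id": [11, 3, 10], "c": [24, 24, 33]}` → entry = {'id': [11, 3, 10], 'c': [24, 24, 33]}
`ans = entry["id"][0] + entry["c"][0]` → ans = 35
So ans = 35

Answer: 35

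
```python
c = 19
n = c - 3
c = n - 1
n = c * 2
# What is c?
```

Trace:
`c = 19` → c = 19
`n = c - 3` → n = 16
`c = n - 1` → c = 15
`n = c * 2` → n = 30
So c = 15

Answer: 15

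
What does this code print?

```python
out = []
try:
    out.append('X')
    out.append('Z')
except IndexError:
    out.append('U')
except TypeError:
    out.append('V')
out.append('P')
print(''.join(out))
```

Execution trace: 'X' (try body) → 'Z' (try body, no exception) → 'P' (after the try/except). Output: XZP

Answer: XZP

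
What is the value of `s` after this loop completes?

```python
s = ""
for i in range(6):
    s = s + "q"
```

Repeat 'q' 6 times
`s` takes the values: "" → "q" → "qq" → "qqq" → "qqqq" → "qqqqq" → "qqqqqq"

Answer: "qqqqqq"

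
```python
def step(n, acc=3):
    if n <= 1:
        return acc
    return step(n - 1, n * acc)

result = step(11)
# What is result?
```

Accumulator trace (n, acc): (11, 3) -> (10, 33) -> (9, 330) -> (8, 2970) -> (7, 23760) -> (6, 166320) -> (5, 997920) -> (4, 4989600) -> (3, 19958400) -> (2, 59875200) -> (1, 119750400) -> return 119750400

Answer: 119750400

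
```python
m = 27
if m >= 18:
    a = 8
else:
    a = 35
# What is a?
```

Trace:
`m = 27` → m = 27
`if m >= 18: ...` → m >= 18 is True → a = 8
So a = 8

Answer: 8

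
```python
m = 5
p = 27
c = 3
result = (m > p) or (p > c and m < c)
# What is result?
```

Trace:
`m = 5` → m = 5
`p = 27` → p = 27
`c = 3` → c = 3
`result = (m > p) or (p > c and m < c)` → result = False
So result = False

Answer: False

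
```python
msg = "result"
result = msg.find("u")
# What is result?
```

Trace:
`msg = "result"` → msg = 'result'
`result = msg.find("u")` → result = 3
So result = 3

Answer: 3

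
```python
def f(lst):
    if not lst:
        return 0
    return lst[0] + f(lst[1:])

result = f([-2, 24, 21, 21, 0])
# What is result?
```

(-2) + 24 + 21 + 21 + 0 + 0 = 64

Answer: 64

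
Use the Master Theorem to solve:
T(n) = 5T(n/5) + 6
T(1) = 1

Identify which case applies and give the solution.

a=5, b=5, f(n)=6. log_5(5) = 1. Since c=0 < 1, Case 1 applies: T(n) = Θ(n^log_b(a)) = O(n).

Answer: O(n) - Case 1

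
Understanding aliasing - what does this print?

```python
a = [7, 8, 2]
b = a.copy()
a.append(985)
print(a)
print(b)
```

Key concept: list.copy() creates independent copy.
Step by step:
`a = [7, 8, 2]` → a = [7, 8, 2]
`b = a.copy()` → b = [7, 8, 2]
`a.append(985)` → a = [7, 8, 2, 985]
`print(a)` → prints [7, 8, 2, 985]
`print(b)` → prints [7, 8, 2]

Answer:
[7, 8, 2, 985]
[7, 8, 2]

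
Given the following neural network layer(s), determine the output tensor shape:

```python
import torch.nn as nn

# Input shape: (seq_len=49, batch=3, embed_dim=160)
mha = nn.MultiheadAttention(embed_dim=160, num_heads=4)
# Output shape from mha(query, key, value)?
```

Input: (49, 3, 160) -> Output: (49, 3, 160)

Answer: (49, 3, 160)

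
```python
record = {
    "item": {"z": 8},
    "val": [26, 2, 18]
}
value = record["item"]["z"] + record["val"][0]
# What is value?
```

Trace:
`record = { ...` → record = {'item': {'z': 8}, 'val': [26, 2, 18]}
`value = record["item"]["z"] + record["val"][0]` → value = 34
So value = 34

Answer: 34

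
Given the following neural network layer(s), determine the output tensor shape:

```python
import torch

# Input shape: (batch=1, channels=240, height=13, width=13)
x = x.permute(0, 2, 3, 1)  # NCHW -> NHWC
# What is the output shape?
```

Input: (1, 240, 13, 13) -> Output: (1, 13, 13, 240)

Answer: (1, 13, 13, 240)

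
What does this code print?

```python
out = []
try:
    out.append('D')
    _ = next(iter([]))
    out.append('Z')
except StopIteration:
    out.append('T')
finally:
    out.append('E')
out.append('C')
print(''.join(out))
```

Execution trace: 'D' (try body) → 'T' (except StopIteration) → 'E' (finally) → 'C' (after the try/except). Output: DTEC

Answer: DTEC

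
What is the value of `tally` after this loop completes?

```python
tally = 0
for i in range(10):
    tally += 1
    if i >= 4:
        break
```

Loop breaks when i reaches 4, tally is 5
`tally` takes the values: 0 → 1 → 2 → 3 → 4 → 5

Answer: 5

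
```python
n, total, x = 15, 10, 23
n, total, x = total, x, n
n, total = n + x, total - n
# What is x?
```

Trace:
`n, total, x = 15, 10, 23` → n = 15; total = 10; x = 23
`n, total, x = total, x, n` → n = 10; total = 23; x = 15
`n, total = n + x, total - n` → n = 25; total = 13
So x = 15

Answer: 15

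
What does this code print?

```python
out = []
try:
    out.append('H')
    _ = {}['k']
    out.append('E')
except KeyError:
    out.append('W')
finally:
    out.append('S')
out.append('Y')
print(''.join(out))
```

Execution trace: 'H' (try body) → 'W' (except KeyError) → 'S' (finally) → 'Y' (after the try/except). Output: HWSY

Answer: HWSY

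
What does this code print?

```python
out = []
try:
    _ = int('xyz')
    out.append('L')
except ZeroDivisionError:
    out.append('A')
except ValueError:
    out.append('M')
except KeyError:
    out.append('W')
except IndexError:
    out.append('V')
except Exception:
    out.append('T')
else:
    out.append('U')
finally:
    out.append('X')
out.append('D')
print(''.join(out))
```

Execution trace: 'M' (except ValueError) → 'X' (finally) → 'D' (after the try/except). Output: MXD

Answer: MXD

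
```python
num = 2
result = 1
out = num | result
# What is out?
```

Trace:
`num = 2` → num = 2
`result = 1` → result = 1
`out = num | result` → out = 3
So out = 3

Answer: 3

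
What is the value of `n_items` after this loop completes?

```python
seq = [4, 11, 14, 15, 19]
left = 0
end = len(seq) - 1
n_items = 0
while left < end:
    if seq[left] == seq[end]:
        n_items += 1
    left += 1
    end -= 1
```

Count matching pairs from ends
`n_items` takes the values: 0

Answer: 0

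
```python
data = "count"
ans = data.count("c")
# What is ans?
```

Trace:
`data = "count"` → data = 'count'
`ans = data.count("c")` → ans = 1
So ans = 1

Answer: 1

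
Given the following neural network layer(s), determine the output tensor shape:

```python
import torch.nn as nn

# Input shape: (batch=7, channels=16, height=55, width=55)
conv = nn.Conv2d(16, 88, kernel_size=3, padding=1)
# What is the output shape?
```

Input: (7, 16, 55, 55) -> Output: (7, 88, 55, 55)

Answer: (7, 88, 55, 55)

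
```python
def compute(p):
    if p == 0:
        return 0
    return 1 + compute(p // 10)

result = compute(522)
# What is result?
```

Count of digits of 522: 3

Answer: 3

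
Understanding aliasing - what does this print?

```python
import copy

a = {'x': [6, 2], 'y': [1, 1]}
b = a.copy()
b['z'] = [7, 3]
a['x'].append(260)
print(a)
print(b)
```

Key concept: shallow copy of dict with mutable values.
Step by step:
`a = {'x': [6, 2], 'y': [1, 1]}` → a = {'x': [6, 2], 'y': [1, 1]}
`b = a.copy()` → b = {'x': [6, 2], 'y': [1, 1]}
`b['z'] = [7, 3]` → b = {'x': [6, 2], 'y': [1, 1], 'z': [7, 3]}
`a['x'].append(260)` → a = {'x': [6, 2, 260], 'y': [1, 1]}; b = {'x': [6, 2, 260], 'y': [1, 1], 'z': [7, 3]}
`print(a)` → prints {'x': [6, 2, 260], 'y': [1, 1]}
`print(b)` → prints {'x': [6, 2, 260], 'y': [1, 1], 'z': [7, 3]}

Answer:
{'x': [6, 2, 260], 'y': [1, 1]}
{'x': [6, 2, 260], 'y': [1, 1], 'z': [7, 3]}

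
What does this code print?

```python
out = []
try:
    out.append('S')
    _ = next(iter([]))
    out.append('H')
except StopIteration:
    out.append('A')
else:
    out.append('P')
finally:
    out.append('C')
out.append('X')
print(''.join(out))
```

Execution trace: 'S' (try body) → 'A' (except StopIteration) → 'C' (finally) → 'X' (after the try/except). Output: SACX

Answer: SACX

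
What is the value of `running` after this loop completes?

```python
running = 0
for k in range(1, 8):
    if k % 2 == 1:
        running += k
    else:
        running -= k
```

Add odd, subtract even
`running` takes the values: 0 → 1 → -1 → 2 → -2 → 3 → -3 → 4

Answer: 4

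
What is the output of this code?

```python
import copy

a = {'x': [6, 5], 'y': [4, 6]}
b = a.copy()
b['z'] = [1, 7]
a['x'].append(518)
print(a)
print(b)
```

Key concept: shallow copy of dict with mutable values.
Step by step:
`a = {'x': [6, 5], 'y': [4, 6]}` → a = {'x': [6, 5], 'y': [4, 6]}
`b = a.copy()` → b = {'x': [6, 5], 'y': [4, 6]}
`b['z'] = [1, 7]` → b = {'x': [6, 5], 'y': [4, 6], 'z': [1, 7]}
`a['x'].append(518)` → a = {'x': [6, 5, 518], 'y': [4, 6]}; b = {'x': [6, 5, 518], 'y': [4, 6], 'z': [1, 7]}
`print(a)` → prints {'x': [6, 5, 518], 'y': [4, 6]}
`print(b)` → prints {'x': [6, 5, 518], 'y': [4, 6], 'z': [1, 7]}

Answer:
{'x': [6, 5, 518], 'y': [4, 6]}
{'x': [6, 5, 518], 'y': [4, 6], 'z': [1, 7]}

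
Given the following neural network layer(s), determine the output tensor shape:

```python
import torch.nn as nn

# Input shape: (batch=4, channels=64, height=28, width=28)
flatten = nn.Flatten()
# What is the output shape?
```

Input: (4, 64, 28, 28) -> Output: (4, 50176)

Answer: (4, 50176)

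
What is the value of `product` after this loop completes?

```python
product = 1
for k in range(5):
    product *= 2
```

2^5 = 32
`product` takes the values: 1 → 2 → 4 → 8 → 16 → 32

Answer: 32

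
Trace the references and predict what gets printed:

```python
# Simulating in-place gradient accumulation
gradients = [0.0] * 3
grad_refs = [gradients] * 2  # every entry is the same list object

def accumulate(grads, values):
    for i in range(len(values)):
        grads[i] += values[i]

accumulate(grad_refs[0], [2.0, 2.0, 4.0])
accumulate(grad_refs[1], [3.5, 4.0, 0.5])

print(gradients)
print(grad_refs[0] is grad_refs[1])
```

Key concept: gradient accumulation aliasing.
Step by step:
`gradients = [0.0] * 3` → gradients = [0.0, 0.0, 0.0]
`grad_refs = [gradients] * 2` → grad_refs = [[0.0, 0.0, 0.0], [0.0, 0.0, 0.0]]
`accumulate(grad_refs[0], [2.0, 2.0, 4.0])` → gradients = [2.0, 2.0, 4.0]; grad_refs = [[2.0, 2.0, 4.0], [2.0, 2.0, 4.0]]
`accumulate(grad_refs[1], [3.5, 4.0, 0.5])` → gradients = [5.5, 6.0, 4.5]; grad_refs = [[5.5, 6.0, 4.5], [5.5, 6.0, 4.5]]
`print(gradients)` → prints [5.5, 6.0, 4.5]
`print(grad_refs[0] is grad_refs[1])` → prints True

Answer:
[5.5, 6.0, 4.5]
True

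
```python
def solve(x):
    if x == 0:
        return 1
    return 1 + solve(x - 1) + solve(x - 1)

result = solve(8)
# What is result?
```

solve(x) = 1 + 2·solve(x-1), solve(0)=1. Closed form: (1+1)·2^8 - 1 = 511.

Answer: 511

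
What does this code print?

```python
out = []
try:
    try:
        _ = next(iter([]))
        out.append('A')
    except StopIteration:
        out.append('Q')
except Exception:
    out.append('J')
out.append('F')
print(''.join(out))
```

Execution trace: 'Q' (inner except StopIteration) → 'F' (after the try/except). Output: QF

Answer: QF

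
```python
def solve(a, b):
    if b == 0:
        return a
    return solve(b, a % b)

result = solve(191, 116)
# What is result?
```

solve(191, 116) -> solve(116, 75) -> solve(75, 41) -> solve(41, 34) -> solve(34, 7) -> solve(7, 6) -> solve(6, 1) -> solve(1, 0) -> 1

Answer: 1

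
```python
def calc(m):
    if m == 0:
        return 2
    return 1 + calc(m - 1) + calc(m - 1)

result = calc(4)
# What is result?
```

calc(m) = 1 + 2·calc(m-1), calc(0)=2. Closed form: (2+1)·2^4 - 1 = 47.

Answer: 47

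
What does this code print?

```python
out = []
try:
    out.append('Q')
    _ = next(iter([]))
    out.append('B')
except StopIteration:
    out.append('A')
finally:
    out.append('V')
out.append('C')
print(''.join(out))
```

Execution trace: 'Q' (try body) → 'A' (except StopIteration) → 'V' (finally) → 'C' (after the try/except). Output: QAVC

Answer: QAVC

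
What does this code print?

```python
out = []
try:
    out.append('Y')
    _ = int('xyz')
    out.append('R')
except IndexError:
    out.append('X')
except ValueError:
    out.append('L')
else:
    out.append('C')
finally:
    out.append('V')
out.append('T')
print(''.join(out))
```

Execution trace: 'Y' (try body) → 'L' (except ValueError) → 'V' (finally) → 'T' (after the try/except). Output: YLVT

Answer: YLVT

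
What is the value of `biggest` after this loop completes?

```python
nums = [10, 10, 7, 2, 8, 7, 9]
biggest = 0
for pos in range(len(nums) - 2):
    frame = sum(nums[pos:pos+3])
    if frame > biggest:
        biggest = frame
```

Max sum of 3-element window in [10, 10, 7, 2, 8, 7, 9]
`biggest` takes the values: 0 → 27

Answer: 27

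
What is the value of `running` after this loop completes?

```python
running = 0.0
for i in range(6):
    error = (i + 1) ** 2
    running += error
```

Sum of squared losses 1² + 2² + ... + 6²
`running` takes the values: 0.0 → 1.0 → 5.0 → 14.0 → 30.0 → 55.0 → 91.0

Answer: 91.0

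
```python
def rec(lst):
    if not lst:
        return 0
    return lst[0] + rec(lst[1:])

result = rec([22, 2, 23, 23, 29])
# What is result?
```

22 + 2 + 23 + 23 + 29 + 0 = 99

Answer: 99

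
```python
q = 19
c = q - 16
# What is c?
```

Trace:
`q = 19` → q = 19
`c = q - 16` → c = 3
So c = 3

Answer: 3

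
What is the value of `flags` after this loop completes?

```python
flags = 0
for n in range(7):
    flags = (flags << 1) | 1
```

Build 7 consecutive 1-bits: 0b1111111
`flags` takes the values: 0 → 1 → 3 → 7 → 15 → 31 → 63 → 127

Answer: 127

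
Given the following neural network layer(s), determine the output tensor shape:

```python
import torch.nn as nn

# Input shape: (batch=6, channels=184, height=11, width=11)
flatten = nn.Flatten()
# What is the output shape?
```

Input: (6, 184, 11, 11) -> Output: (6, 22264)

Answer: (6, 22264)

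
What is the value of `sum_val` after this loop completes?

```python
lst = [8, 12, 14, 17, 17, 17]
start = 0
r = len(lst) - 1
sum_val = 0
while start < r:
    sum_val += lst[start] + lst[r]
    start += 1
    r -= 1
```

Sum of pairs from ends
`sum_val` takes the values: 0 → 25 → 54 → 85

Answer: 85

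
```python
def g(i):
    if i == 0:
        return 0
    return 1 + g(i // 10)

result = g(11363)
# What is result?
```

Count of digits of 11363: 5

Answer: 5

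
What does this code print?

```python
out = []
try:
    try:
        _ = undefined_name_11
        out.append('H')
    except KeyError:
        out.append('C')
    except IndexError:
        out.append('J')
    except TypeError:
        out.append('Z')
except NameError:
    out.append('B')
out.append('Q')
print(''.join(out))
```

Execution trace: 'B' (outer except NameError) → 'Q' (after the try/except). Output: BQ

Answer: BQ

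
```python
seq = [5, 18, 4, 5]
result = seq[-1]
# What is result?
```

Trace:
`seq = [5, 18, 4, 5]` → seq = [5, 18, 4, 5]
`result = seq[-1]` → result = 5
So result = 5

Answer: 5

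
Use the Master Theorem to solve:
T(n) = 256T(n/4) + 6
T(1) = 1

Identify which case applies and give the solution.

a=256, b=4, f(n)=6. log_4(256) = 4. Since c=0 < 4, Case 1 applies: T(n) = Θ(n^log_b(a)) = O(n^4).

Answer: O(n^4) - Case 1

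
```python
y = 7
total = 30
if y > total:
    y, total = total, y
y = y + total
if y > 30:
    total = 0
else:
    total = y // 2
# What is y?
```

Trace:
`y = 7` → y = 7
`total = 30` → total = 30
`if y > total: ...` → y > total is False → no variable changes
`y = y + total` → y = 37
`if y > 30: ...` → y > 30 is True → total = 0
So y = 37

Answer: 37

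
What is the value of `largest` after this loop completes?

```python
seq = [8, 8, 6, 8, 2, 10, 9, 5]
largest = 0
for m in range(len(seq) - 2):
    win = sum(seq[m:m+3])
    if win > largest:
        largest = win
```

Max sum of 3-element window in [8, 8, 6, 8, 2, 10, 9, 5]
`largest` takes the values: 0 → 22 → 24

Answer: 24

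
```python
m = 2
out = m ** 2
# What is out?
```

Trace:
`m = 2` → m = 2
`out = m ** 2` → out = 4
So out = 4

Answer: 4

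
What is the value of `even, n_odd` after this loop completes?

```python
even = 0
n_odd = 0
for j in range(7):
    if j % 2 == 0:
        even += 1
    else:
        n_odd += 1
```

Count evens and odds in range(7)
`even, n_odd` takes the values: (0, 0) → (1, 0) → (1, 1) → (2, 1) → (2, 2) → (3, 2) → (3, 3) → (4, 3)

Answer: 4, 3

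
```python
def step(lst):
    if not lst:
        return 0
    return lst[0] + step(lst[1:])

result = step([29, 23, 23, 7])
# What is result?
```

29 + 23 + 23 + 7 + 0 = 82

Answer: 82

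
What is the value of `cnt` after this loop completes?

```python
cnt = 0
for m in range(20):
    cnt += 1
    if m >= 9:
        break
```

Loop breaks when m reaches 9, cnt is 10
`cnt` takes the values: 0 → 1 → 2 → 3 → 4 → 5 → 6 → 7 → 8 → 9 → 10

Answer: 10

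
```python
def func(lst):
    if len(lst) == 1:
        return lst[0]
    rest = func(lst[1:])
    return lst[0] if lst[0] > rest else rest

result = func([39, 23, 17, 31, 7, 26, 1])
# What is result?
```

Recursive max over [39, 23, 17, 31, 7, 26, 1] = 39

Answer: 39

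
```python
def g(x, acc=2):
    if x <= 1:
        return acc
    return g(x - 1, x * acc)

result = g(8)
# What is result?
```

Accumulator trace (n, acc): (8, 2) -> (7, 16) -> (6, 112) -> (5, 672) -> (4, 3360) -> (3, 13440) -> (2, 40320) -> (1, 80640) -> return 80640

Answer: 80640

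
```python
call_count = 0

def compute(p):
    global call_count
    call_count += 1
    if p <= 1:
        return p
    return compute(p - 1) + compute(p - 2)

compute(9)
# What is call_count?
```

Calls(p) = 1 + Calls(p-1) + Calls(p-2); Calls(0)=Calls(1)=1. For p=9 this gives 109.

Answer: 109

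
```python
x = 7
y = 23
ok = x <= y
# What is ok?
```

Trace:
`x = 7` → x = 7
`y = 23` → y = 23
`ok = x <= y` → ok = True
So ok = True

Answer: True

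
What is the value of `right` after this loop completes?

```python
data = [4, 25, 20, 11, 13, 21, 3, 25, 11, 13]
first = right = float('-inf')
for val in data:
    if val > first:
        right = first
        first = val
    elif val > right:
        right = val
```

Second largest (with repeats) in [4, 25, 20, 11, 13, 21, 3, 25, 11, 13]
`right` takes the values: -inf → 4 → 20 → 21 → 25

Answer: 25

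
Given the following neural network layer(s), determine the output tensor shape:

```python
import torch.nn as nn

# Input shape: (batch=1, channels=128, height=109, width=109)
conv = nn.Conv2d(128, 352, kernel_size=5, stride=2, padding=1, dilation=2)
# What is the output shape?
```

Input: (1, 128, 109, 109) -> Output: (1, 352, 52, 52)

Answer: (1, 352, 52, 52)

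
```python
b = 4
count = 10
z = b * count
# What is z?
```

Trace:
`b = 4` → b = 4
`count = 10` → count = 10
`z = b * count` → z = 40
So z = 40

Answer: 40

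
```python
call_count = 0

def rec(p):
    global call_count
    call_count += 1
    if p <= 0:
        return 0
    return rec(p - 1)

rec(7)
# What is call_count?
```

Linear recursion stepping by 1: 8 calls from p=7 down to ≤0.

Answer: 8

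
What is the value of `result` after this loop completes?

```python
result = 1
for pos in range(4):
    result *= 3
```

3^4 = 81
`result` takes the values: 1 → 3 → 9 → 27 → 81

Answer: 81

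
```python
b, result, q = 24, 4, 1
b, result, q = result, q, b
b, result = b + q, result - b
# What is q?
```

Trace:
`b, result, q = 24, 4, 1` → b = 24; result = 4; q = 1
`b, result, q = result, q, b` → b = 4; result = 1; q = 24
`b, result = b + q, result - b` → b = 28; result = -3
So q = 24

Answer: 24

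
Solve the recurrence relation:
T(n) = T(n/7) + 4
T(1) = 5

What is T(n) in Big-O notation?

Each step divides n by 7 and adds 4. After log_7(n) steps we reach T(1)=5. So T(n) = 4·log_7(n) + 5 = O(log n).

Answer: O(log n)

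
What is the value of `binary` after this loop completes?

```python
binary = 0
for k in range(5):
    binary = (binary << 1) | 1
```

Build 5 consecutive 1-bits: 0b11111
`binary` takes the values: 0 → 1 → 3 → 7 → 15 → 31

Answer: 31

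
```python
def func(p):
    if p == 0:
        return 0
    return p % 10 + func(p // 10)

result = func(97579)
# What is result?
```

Sum of digits of 97579: 9 + 7 + 5 + 7 + 9 = 37

Answer: 37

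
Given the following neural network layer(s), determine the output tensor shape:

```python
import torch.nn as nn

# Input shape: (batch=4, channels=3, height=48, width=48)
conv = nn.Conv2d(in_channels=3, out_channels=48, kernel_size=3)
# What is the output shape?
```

Input: (4, 3, 48, 48) -> Output: (4, 48, 46, 46)

Answer: (4, 48, 46, 46)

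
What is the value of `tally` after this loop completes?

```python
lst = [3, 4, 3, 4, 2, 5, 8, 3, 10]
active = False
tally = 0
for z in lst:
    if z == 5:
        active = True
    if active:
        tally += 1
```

Count elements after first 5 in [3, 4, 3, 4, 2, 5, 8, 3, 10]
`tally` takes the values: 0 → 1 → 2 → 3 → 4

Answer: 4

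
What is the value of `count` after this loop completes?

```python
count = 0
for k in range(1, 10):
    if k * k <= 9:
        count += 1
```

Count numbers where k² ≤ 9
`count` takes the values: 0 → 1 → 2 → 3

Answer: 3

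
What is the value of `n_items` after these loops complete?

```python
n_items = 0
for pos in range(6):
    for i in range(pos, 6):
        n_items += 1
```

Upper triangle: 6 + 5 + ... + 1
`n_items` takes the values: 0 → 1 → 2 → 3 → 4 → 5 → 6 → 7 → 8 → 9 → 10 → 11 → 12 → 13 → 14 → 15 → 16 → 17 → 18 → 19 → 20 → 21

Answer: 21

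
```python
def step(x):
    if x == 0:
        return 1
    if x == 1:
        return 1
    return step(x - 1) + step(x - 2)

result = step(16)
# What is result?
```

Build up from base cases: step(0)=1, step(1)=1, step(2)=2, step(3)=3, step(4)=5, step(5)=8, step(6)=13, ..., step(16)=1597

Answer: 1597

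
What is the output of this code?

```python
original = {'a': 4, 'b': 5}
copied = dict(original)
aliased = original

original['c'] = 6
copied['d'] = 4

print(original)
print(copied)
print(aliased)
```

Key concept: dict() creates copy, assignment creates alias.
Step by step:
`original = {'a': 4, 'b': 5}` → original = {'a': 4, 'b': 5}
`copied = dict(original)` → copied = {'a': 4, 'b': 5}
`aliased = original` → aliased = {'a': 4, 'b': 5} (same object as original)
`original['c'] = 6` → original = {'a': 4, 'b': 5, 'c': 6} (same object as aliased); aliased = {'a': 4, 'b': 5, 'c': 6} (same object as original)
`copied['d'] = 4` → copied = {'a': 4, 'b': 5, 'd': 4}
`print(original)` → prints {'a': 4, 'b': 5, 'c': 6}
`print(copied)` → prints {'a': 4, 'b': 5, 'd': 4}
`print(aliased)` → prints {'a': 4, 'b': 5, 'c': 6}

Answer:
{'a': 4, 'b': 5, 'c': 6}
{'a': 4, 'b': 5, 'd': 4}
{'a': 4, 'b': 5, 'c': 6}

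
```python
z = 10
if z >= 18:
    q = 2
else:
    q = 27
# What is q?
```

Trace:
`z = 10` → z = 10
`if z >= 18: ...` → z >= 18 is False, take else branch → q = 27
So q = 27

Answer: 27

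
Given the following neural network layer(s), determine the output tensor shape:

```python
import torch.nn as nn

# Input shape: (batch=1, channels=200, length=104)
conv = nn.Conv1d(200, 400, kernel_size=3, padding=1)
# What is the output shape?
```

Input: (1, 200, 104) -> Output: (1, 400, 104)

Answer: (1, 400, 104)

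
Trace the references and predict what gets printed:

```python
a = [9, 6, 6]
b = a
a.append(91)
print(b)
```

Key concept: basic list aliasing.
Step by step:
`a = [9, 6, 6]` → a = [9, 6, 6]
`b = a` → b = [9, 6, 6] (same object as a)
`a.append(91)` → a = [9, 6, 6, 91] (same object as b); b = [9, 6, 6, 91] (same object as a)
`print(b)` → prints [9, 6, 6, 91]

Answer: [9, 6, 6, 91]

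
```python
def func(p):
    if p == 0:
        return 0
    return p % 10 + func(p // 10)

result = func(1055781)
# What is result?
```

Sum of digits of 1055781: 1 + 8 + 7 + 5 + 5 + 0 + 1 = 27

Answer: 27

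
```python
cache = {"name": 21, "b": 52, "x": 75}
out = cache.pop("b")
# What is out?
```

Trace:
`cache = {"name": 21, "b": 52, "x": 75}` → cache = {'name': 21, 'b': 52, 'x': 75}
`out = cache.pop("b")` → cache = {'name': 21, 'x': 75}; out = 52
So out = 52

Answer: 52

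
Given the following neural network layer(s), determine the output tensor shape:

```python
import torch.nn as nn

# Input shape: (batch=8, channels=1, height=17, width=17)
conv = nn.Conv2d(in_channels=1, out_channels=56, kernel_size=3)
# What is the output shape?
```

Input: (8, 1, 17, 17) -> Output: (8, 56, 15, 15)

Answer: (8, 56, 15, 15)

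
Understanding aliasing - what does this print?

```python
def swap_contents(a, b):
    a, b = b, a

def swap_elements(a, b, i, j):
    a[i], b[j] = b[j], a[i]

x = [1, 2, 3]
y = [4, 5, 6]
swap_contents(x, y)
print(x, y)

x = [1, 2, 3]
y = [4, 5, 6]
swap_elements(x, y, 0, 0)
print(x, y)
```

Key concept: parameter rebinding vs mutation.
Step by step:
`x = [1, 2, 3]` → x = [1, 2, 3]
`y = [4, 5, 6]` → y = [4, 5, 6]
`swap_contents(x, y)` → no visible change to tracked variables
`print(x, y)` → prints [1, 2, 3] [4, 5, 6]
`x = [1, 2, 3]` → x = [1, 2, 3]
`y = [4, 5, 6]` → y = [4, 5, 6]
`swap_elements(x, y, 0, 0)` → x = [4, 2, 3]; y = [1, 5, 6]
`print(x, y)` → prints [4, 2, 3] [1, 5, 6]

Answer:
[1, 2, 3] [4, 5, 6]
[4, 2, 3] [1, 5, 6]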